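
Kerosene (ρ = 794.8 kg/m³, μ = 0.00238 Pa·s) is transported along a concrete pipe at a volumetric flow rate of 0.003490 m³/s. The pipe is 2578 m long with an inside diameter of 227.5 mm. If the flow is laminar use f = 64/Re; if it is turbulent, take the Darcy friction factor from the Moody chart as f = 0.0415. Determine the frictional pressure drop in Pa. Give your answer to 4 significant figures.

ΔP ≈ 1378 Pa

Cross-sectional area A = πD²/4 = π(0.2275)²/4 = 0.04065 m²; mean velocity V = Q/A = 0.00349/0.04065 = 0.08586 m/s.
Reynolds number Re = ρVD/μ = 794.8 · 0.08586 · 0.2275 / 0.00238 = 6523.
Re > 4000 → turbulent; use the Moody-chart value f = 0.0415.
Darcy-Weisbach: ΔP = f(L/D)(ρV²/2) = 0.0415·(2578/0.2275)·(794.8·0.08586²/2) = 0.0415·1.133e+04·2.929 = 1378 Pa.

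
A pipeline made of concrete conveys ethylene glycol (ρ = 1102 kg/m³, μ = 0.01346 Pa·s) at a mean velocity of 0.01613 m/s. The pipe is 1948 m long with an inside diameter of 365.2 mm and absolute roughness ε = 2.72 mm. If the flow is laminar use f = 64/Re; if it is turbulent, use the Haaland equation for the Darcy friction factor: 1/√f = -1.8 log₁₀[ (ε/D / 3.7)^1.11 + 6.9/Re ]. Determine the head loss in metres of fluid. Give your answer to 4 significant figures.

Reynolds number Re = ρVD/μ = 1102 · 0.01613 · 0.3652 / 0.0135 = 482.3.
Re < 2300 → laminar flow, so f = 64/Re = 64/482.3 = 0.1327 (the turbulent correlation is not needed).
Darcy-Weisbach: ΔP = f(L/D)(ρV²/2) = 0.1327·(1948/0.3652)·(1102·0.01613²/2) = 0.1327·5334·0.1434 = 101.5 Pa.
Head loss h_f = ΔP/(ρg) = 101.5/(1102·9.81) = 0.009387 m.

h_f ≈ 0.009387 m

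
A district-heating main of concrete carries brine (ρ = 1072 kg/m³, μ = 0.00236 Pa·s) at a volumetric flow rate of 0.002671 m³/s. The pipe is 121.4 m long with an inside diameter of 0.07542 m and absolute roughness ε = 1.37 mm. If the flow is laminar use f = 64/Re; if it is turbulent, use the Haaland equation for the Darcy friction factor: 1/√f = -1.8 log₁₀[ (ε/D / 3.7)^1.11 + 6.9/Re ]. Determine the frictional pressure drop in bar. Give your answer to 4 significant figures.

Cross-sectional area A = πD²/4 = π(0.07542)²/4 = 0.004467 m²; mean velocity V = Q/A = 0.002671/0.004467 = 0.5979 m/s.
Reynolds number Re = ρVD/μ = 1072 · 0.5979 · 0.07542 / 0.00236 = 2.048e+04.
Re > 4000 → turbulent. Relative roughness ε/D = 0.00137/0.07542 = 0.0182. Haaland: 1/√f = -1.8 log₁₀[(0.0182/3.7)^1.11 + 6.9/2.048e+04] = -1.8 log₁₀[0.00274 + 0.000337] = 4.523, so f = 0.04889.
Darcy-Weisbach: ΔP = f(L/D)(ρV²/2) = 0.04889·(121.4/0.07542)·(1072·0.5979²/2) = 0.04889·1610·191.6 = 1.508e+04 Pa.
ΔP = 1.508e+04 Pa = 0.1508 bar.

ΔP ≈ 0.1508 bar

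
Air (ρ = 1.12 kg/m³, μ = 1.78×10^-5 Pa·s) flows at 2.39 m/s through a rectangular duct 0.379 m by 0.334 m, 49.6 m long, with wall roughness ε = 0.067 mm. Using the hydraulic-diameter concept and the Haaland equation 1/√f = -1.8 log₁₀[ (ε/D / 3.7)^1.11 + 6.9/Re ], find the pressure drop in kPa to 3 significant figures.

ΔP ≈ 0.00938 kPa

Hydraulic diameter D_h = 4A/P = 4·(0.379·0.334)/(2·(0.379+0.334)) = 0.5063/1.426 = 0.3551 m.
Re = ρVD_h/μ = 1.12·2.39·0.3551/1.78e-05 = 5.34e+04.
ε/D_h = 6.7e-05/0.3551 = 0.000189; Haaland gives 1/√f = -1.8 log₁₀[1.72e-05+0.000129] = 6.902, so f = 0.02099.
ΔP = f(L/D_h)(ρV²/2) = 0.02099·49.6/0.3551·3.199 = 9.38 Pa.
ΔP = 0.00938 kPa.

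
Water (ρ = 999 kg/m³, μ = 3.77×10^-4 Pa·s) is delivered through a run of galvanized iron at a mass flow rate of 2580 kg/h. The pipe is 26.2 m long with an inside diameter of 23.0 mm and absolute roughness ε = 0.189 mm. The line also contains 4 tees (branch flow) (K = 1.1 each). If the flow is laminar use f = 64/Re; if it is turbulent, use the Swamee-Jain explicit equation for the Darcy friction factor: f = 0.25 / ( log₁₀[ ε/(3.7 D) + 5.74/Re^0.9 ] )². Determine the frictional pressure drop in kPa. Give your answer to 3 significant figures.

ṁ = 2580 kg/h = 2580/3600 = 0.7167 kg/s.
A = πD²/4 = π(0.023)²/4 = 0.0004155 m²; mean velocity V = ṁ/(ρA) = 0.7167/(999 · 0.0004155) = 1.727 m/s.
Reynolds number Re = ρVD/μ = 999 · 1.727 · 0.023 / 0.000377 = 1.052e+05.
Re > 4000 → turbulent. Relative roughness ε/D = 0.000189/0.023 = 0.00822. Swamee-Jain: f = 0.25/(log₁₀[0.00822/3.7 + 5.74/1.052e+05^0.9])² = 0.25/(log₁₀[0.00222 + 0.000173])² = 0.25/(-2.621)² = 0.0364.
Total minor-loss coefficient ΣK = 4·1.1 = 4.4.
ΔP = [f·L/D + ΣK]·(ρV²/2) = [0.0364·26.2/0.023 + 4.4]·(999·1.727²/2) = [41.46 + 4.4]·1489 = 6.83e+04 Pa.
ΔP = 6.83e+04 Pa = 68.3 kPa.

ΔP ≈ 68.3 kPa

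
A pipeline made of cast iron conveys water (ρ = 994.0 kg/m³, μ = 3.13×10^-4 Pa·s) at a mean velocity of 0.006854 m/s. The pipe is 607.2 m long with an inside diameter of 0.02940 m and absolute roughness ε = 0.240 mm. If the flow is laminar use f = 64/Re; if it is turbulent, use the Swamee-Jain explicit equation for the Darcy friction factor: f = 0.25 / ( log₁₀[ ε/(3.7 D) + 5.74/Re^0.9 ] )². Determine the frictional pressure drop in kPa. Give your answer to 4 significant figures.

Reynolds number Re = ρVD/μ = 994 · 0.006854 · 0.0294 / 0.000313 = 639.9.
Re < 2300 → laminar flow, so f = 64/Re = 64/639.9 = 0.1 (the turbulent correlation is not needed).
Darcy-Weisbach: ΔP = f(L/D)(ρV²/2) = 0.1·(607.2/0.0294)·(994·0.006854²/2) = 0.1·2.065e+04·0.02335 = 48.23 Pa.
ΔP = 48.23 Pa = 0.04823 kPa.

ΔP ≈ 0.04823 kPa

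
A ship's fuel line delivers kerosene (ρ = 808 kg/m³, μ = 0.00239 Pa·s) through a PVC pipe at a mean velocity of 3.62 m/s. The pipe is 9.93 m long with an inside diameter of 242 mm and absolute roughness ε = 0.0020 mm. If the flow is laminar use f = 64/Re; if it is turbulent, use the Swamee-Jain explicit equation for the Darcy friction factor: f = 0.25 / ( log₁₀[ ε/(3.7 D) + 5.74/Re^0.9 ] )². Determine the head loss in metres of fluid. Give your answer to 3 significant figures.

Reynolds number Re = ρVD/μ = 808 · 3.62 · 0.242 / 0.00239 = 2.962e+05.
Re > 4000 → turbulent. Relative roughness ε/D = 2e-06/0.242 = 8.26e-06. Swamee-Jain: f = 0.25/(log₁₀[8.26e-06/3.7 + 5.74/2.962e+05^0.9])² = 0.25/(log₁₀[2.23e-06 + 6.83e-05])² = 0.25/(-4.151)² = 0.01451.
Darcy-Weisbach: ΔP = f(L/D)(ρV²/2) = 0.01451·(9.93/0.242)·(808·3.62²/2) = 0.01451·41.03·5294 = 3151 Pa.
Head loss h_f = ΔP/(ρg) = 3151/(808·9.81) = 0.398 m.

h_f ≈ 0.398 m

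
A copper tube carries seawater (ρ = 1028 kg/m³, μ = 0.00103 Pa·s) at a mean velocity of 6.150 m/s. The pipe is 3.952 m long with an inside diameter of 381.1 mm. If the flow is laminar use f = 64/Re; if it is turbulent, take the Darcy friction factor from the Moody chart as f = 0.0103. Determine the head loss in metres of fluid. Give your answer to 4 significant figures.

h_f ≈ 0.2059 m

Reynolds number Re = ρVD/μ = 1028 · 6.15 · 0.3811 / 0.00103 = 2.339e+06.
Re > 4000 → turbulent; use the Moody-chart value f = 0.0103.
Darcy-Weisbach: ΔP = f(L/D)(ρV²/2) = 0.0103·(3.952/0.3811)·(1028·6.15²/2) = 0.0103·10.37·1.944e+04 = 2076 Pa.
Head loss h_f = ΔP/(ρg) = 2076/(1028·9.81) = 0.2059 m.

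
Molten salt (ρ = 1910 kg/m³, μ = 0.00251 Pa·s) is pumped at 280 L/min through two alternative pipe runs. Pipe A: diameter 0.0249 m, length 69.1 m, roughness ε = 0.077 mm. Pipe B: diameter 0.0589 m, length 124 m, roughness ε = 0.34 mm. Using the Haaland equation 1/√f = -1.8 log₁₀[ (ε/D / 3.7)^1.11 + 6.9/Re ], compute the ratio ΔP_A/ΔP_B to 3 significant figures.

ΔP_A/ΔP_B ≈ 34.1

Pipe A: V = Q/A = 0.004667/0.000487 = 9.583 m/s; Re = 1.816e+05; ε/D = 0.00309; Haaland → f = 0.02709; ΔP_A = f(L/D)(ρV²/2) = 6.593e+06 Pa.
Pipe B: V = Q/A = 0.004667/0.002725 = 1.713 m/s; Re = 7.676e+04; ε/D = 0.00577; Haaland → f = 0.0328; ΔP_B = f(L/D)(ρV²/2) = 1.935e+05 Pa.
ΔP_A/ΔP_B = 6.593e+06/1.935e+05 = 34.1.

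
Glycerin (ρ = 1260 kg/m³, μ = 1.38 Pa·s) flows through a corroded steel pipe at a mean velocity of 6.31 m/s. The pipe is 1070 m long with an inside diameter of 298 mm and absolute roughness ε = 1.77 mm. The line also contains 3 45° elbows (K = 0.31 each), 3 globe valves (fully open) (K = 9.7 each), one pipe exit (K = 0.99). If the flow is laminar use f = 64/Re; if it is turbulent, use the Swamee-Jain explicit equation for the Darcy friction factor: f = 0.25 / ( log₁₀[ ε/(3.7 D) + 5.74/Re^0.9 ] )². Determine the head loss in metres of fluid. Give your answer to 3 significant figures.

h_f ≈ 335 m

Reynolds number Re = ρVD/μ = 1260 · 6.31 · 0.298 / 1.38 = 1717.
Re < 2300 → laminar flow, so f = 64/Re = 64/1717 = 0.03728 (the turbulent correlation is not needed).
Total minor-loss coefficient ΣK = 3·0.31 + 3·9.7 + 1·0.99 = 31.
ΔP = [f·L/D + ΣK]·(ρV²/2) = [0.03728·1070/0.298 + 31]·(1260·6.31²/2) = [133.8 + 31]·2.508e+04 = 4.136e+06 Pa.
Head loss h_f = ΔP/(ρg) = 4.136e+06/(1260·9.81) = 335 m.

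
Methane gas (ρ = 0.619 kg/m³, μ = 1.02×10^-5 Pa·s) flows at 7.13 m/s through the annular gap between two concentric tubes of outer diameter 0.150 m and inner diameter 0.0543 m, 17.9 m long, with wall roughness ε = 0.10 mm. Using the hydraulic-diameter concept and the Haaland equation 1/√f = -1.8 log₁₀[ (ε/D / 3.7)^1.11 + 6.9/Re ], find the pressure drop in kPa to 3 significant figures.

Hydraulic diameter D_h = 4A/P = D_o - D_i = 0.15 - 0.0543 = 0.0957 m.
Re = ρVD_h/μ = 0.619·7.13·0.0957/1.02e-05 = 4.141e+04.
ε/D_h = 0.0001/0.0957 = 0.00104; Haaland gives 1/√f = -1.8 log₁₀[0.000115+0.000167] = 6.391, so f = 0.02448.
ΔP = f(L/D_h)(ρV²/2) = 0.02448·17.9/0.0957·15.73 = 72.06 Pa.
ΔP = 0.0721 kPa.

ΔP ≈ 0.0721 kPa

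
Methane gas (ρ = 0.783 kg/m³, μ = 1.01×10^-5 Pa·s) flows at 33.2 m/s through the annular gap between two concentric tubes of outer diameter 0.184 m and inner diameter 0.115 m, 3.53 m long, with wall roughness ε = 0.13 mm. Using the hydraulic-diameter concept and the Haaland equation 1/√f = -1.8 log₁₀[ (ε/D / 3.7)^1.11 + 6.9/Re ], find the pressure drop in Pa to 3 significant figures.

Hydraulic diameter D_h = 4A/P = D_o - D_i = 0.184 - 0.115 = 0.069 m.
Re = ρVD_h/μ = 0.783·33.2·0.069/1.01e-05 = 1.776e+05.
ε/D_h = 0.00013/0.069 = 0.00188; Haaland gives 1/√f = -1.8 log₁₀[0.000221+3.89e-05] = 6.453, so f = 0.02401.
ΔP = f(L/D_h)(ρV²/2) = 0.02401·3.53/0.069·431.5 = 530.1 Pa.

ΔP ≈ 530 Pa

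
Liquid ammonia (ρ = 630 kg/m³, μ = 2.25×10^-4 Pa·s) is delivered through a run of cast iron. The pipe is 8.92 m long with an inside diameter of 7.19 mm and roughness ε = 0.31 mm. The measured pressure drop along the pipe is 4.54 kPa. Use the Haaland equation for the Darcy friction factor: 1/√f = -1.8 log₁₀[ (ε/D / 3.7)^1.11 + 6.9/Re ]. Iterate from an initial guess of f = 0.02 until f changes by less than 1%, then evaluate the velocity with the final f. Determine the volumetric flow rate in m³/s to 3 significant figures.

Rearranging Darcy-Weisbach: V = √(2·ΔP·D/(f·L·ρ)). With ε/D = 0.00031/0.00719 = 0.0431, iterate starting from f = 0.02:
  f = 0.02 → V = √(2·4540·0.00719/(0.02·8.92·630)) = 0.7621 m/s; Re = ρVD/μ = 1.534e+04; f → 0.06869
  f = 0.06869 → V = 0.4113 m/s; Re = 8279; f → 0.0701
  f = 0.0701 → V = 0.4071 m/s; Re = 8196; f → 0.07013
Converged (Δf/f < 1%). With the final f = 0.07013: V = √(2·4540·0.00719/(0.07013·8.92·630)) = 0.407 m/s.
Q = V·A = 0.407·(π/4·0.00719²) = 1.653e-05 m³/s = 1.65×10^-5 m³/s.

Q ≈ 1.65×10^-5 m³/s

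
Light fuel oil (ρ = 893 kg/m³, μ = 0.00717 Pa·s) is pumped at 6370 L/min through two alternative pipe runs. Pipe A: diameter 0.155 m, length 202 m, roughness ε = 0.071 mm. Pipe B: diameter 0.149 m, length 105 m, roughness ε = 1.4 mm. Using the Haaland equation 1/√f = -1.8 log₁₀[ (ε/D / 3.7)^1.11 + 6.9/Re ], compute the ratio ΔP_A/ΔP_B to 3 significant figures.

Pipe A: V = Q/A = 0.1062/0.01887 = 5.626 m/s; Re = 1.086e+05; ε/D = 0.000458; Haaland → f = 0.01968; ΔP_A = f(L/D)(ρV²/2) = 3.625e+05 Pa.
Pipe B: V = Q/A = 0.1062/0.01744 = 6.089 m/s; Re = 1.13e+05; ε/D = 0.0094; Haaland → f = 0.03771; ΔP_B = f(L/D)(ρV²/2) = 4.398e+05 Pa.
ΔP_A/ΔP_B = 3.625e+05/4.398e+05 = 0.824.

ΔP_A/ΔP_B ≈ 0.824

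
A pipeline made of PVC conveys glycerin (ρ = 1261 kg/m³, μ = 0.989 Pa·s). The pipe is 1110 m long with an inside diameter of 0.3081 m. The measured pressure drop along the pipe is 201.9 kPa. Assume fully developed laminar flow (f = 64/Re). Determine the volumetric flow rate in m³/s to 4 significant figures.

For laminar flow, f = 64/Re with Re = ρVD/μ, so Darcy-Weisbach reduces to ΔP = 32μLV/D². Solving for V: V = ΔP·D²/(32μL) = 2.019e+05·(0.3081)²/(32·0.989·1110) = 0.5456 m/s.
Check: Re = ρVD/μ = 1261·0.5456·0.3081/0.989 = 214.3 < 2300, so the laminar assumption holds.
Q = V·A = 0.5456·(π/4·0.3081²) = 0.04067 m³/s = 0.04067 m³/s.

Q ≈ 0.04067 m³/s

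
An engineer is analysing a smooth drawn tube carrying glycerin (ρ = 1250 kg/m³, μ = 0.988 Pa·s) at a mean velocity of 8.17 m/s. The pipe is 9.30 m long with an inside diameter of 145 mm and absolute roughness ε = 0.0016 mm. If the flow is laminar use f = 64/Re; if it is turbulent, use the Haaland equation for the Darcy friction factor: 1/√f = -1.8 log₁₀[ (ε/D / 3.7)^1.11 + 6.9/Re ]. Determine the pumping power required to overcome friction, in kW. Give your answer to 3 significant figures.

P ≈ 15.4 kW

Reynolds number Re = ρVD/μ = 1250 · 8.17 · 0.145 / 0.988 = 1499.
Re < 2300 → laminar flow, so f = 64/Re = 64/1499 = 0.0427 (the turbulent correlation is not needed).
Darcy-Weisbach: ΔP = f(L/D)(ρV²/2) = 0.0427·(9.3/0.145)·(1250·8.17²/2) = 0.0427·64.14·4.172e+04 = 1.143e+05 Pa.
Q = V·A = 8.17·0.01651 = 0.1349 m³/s.
Pumping power P = QΔP = 0.1349·1.143e+05 = 15410 W = 15.4 kW.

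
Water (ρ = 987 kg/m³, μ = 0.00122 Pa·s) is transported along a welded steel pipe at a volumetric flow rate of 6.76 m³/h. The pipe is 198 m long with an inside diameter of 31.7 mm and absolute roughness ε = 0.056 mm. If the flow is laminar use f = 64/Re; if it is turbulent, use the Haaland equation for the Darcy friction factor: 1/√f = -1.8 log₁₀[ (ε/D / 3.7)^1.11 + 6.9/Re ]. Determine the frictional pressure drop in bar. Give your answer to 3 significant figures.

Q = 6.76 m³/h = 6.76/3600 = 0.001878 m³/s.
Cross-sectional area A = πD²/4 = π(0.0317)²/4 = 0.0007892 m²; mean velocity V = Q/A = 0.001878/0.0007892 = 2.379 m/s.
Reynolds number Re = ρVD/μ = 987 · 2.379 · 0.0317 / 0.00122 = 6.102e+04.
Re > 4000 → turbulent. Relative roughness ε/D = 5.6e-05/0.0317 = 0.00177. Haaland: 1/√f = -1.8 log₁₀[(0.00177/3.7)^1.11 + 6.9/6.102e+04] = -1.8 log₁₀[0.000206 + 0.000113] = 6.293, so f = 0.02525.
Darcy-Weisbach: ΔP = f(L/D)(ρV²/2) = 0.02525·(198/0.0317)·(987·2.379²/2) = 0.02525·6246·2794 = 4.406e+05 Pa.
ΔP = 4.406e+05 Pa = 4.41 bar.

ΔP ≈ 4.41 bar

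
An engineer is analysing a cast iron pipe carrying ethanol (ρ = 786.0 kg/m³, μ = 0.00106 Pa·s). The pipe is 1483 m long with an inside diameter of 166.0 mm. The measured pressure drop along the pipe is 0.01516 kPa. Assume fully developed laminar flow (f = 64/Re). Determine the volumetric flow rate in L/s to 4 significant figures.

Q ≈ 0.1797 L/s

For laminar flow, f = 64/Re with Re = ρVD/μ, so Darcy-Weisbach reduces to ΔP = 32μLV/D². Solving for V: V = ΔP·D²/(32μL) = 15.16·(0.166)²/(32·0.00106·1483) = 0.008305 m/s.
Check: Re = ρVD/μ = 786·0.008305·0.166/0.00106 = 1022 < 2300, so the laminar assumption holds.
Q = V·A = 0.008305·(π/4·0.166²) = 0.0001797 m³/s = 0.1797 L/s.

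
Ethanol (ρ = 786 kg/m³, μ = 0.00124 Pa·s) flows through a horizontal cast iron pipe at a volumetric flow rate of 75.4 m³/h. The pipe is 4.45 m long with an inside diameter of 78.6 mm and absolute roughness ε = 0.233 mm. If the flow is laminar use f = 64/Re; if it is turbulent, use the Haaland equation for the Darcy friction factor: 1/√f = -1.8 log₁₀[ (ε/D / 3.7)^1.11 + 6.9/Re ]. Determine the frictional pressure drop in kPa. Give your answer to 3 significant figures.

ΔP ≈ 11.1 kPa

Q = 75.4 m³/h = 75.4/3600 = 0.02094 m³/s.
Cross-sectional area A = πD²/4 = π(0.0786)²/4 = 0.004852 m²; mean velocity V = Q/A = 0.02094/0.004852 = 4.317 m/s.
Reynolds number Re = ρVD/μ = 786 · 4.317 · 0.0786 / 0.00124 = 2.151e+05.
Re > 4000 → turbulent. Relative roughness ε/D = 0.000233/0.0786 = 0.00296. Haaland: 1/√f = -1.8 log₁₀[(0.00296/3.7)^1.11 + 6.9/2.151e+05] = -1.8 log₁₀[0.000366 + 3.21e-05] = 6.121, so f = 0.02669.
Darcy-Weisbach: ΔP = f(L/D)(ρV²/2) = 0.02669·(4.45/0.0786)·(786·4.317²/2) = 0.02669·56.62·7323 = 1.107e+04 Pa.
ΔP = 1.107e+04 Pa = 11.1 kPa.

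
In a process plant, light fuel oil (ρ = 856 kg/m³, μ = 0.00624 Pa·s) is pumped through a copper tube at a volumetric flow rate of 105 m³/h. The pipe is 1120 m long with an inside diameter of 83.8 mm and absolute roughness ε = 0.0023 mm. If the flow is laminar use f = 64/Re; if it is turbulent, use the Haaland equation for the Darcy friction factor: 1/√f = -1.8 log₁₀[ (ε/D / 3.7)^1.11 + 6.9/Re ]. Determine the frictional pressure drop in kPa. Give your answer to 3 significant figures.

Q = 105 m³/h = 105/3600 = 0.02917 m³/s.
Cross-sectional area A = πD²/4 = π(0.0838)²/4 = 0.005515 m²; mean velocity V = Q/A = 0.02917/0.005515 = 5.288 m/s.
Reynolds number Re = ρVD/μ = 856 · 5.288 · 0.0838 / 0.00624 = 6.079e+04.
Re > 4000 → turbulent. Relative roughness ε/D = 2.3e-06/0.0838 = 2.74e-05. Haaland: 1/√f = -1.8 log₁₀[(2.74e-05/3.7)^1.11 + 6.9/6.079e+04] = -1.8 log₁₀[2.02e-06 + 0.000114] = 7.087, so f = 0.01991.
Darcy-Weisbach: ΔP = f(L/D)(ρV²/2) = 0.01991·(1120/0.0838)·(856·5.288²/2) = 0.01991·1.337e+04·1.197e+04 = 3.185e+06 Pa.
ΔP = 3.185e+06 Pa = 3180 kPa.

ΔP ≈ 3180 kPa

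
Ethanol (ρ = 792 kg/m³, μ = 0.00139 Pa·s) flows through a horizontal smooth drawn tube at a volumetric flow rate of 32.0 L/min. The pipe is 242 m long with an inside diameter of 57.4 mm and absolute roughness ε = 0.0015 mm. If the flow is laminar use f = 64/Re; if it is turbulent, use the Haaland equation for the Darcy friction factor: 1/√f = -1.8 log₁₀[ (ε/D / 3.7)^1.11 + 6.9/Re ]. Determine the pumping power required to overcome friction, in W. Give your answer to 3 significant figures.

Q = 32.0 L/min = 32.0/60000 = 0.0005333 m³/s.
Cross-sectional area A = πD²/4 = π(0.0574)²/4 = 0.002588 m²; mean velocity V = Q/A = 0.0005333/0.002588 = 0.2061 m/s.
Reynolds number Re = ρVD/μ = 792 · 0.2061 · 0.0574 / 0.00139 = 6741.
Re > 4000 → turbulent. Relative roughness ε/D = 1.5e-06/0.0574 = 2.61e-05. Haaland: 1/√f = -1.8 log₁₀[(2.61e-05/3.7)^1.11 + 6.9/6741] = -1.8 log₁₀[1.92e-06 + 0.00102] = 5.38, so f = 0.03455.
Darcy-Weisbach: ΔP = f(L/D)(ρV²/2) = 0.03455·(242/0.0574)·(792·0.2061²/2) = 0.03455·4216·16.82 = 2450 Pa.
Pumping power P = QΔP = 0.0005333·2450 = 1.307 W = 1.31 W.

P ≈ 1.31 W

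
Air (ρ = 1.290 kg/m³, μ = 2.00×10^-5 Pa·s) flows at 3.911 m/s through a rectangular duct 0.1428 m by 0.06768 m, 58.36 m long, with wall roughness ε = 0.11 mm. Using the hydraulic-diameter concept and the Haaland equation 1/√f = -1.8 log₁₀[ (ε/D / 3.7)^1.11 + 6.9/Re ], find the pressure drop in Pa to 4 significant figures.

Hydraulic diameter D_h = 4A/P = 4·(0.1428·0.06768)/(2·(0.1428+0.06768)) = 0.03866/0.421 = 0.09183 m.
Re = ρVD_h/μ = 1.29·3.911·0.09183/2e-05 = 2.317e+04.
ε/D_h = 0.00011/0.09183 = 0.0012; Haaland gives 1/√f = -1.8 log₁₀[0.000134+0.000298] = 6.057, so f = 0.02726.
ΔP = f(L/D_h)(ρV²/2) = 0.02726·58.36/0.09183·9.866 = 170.9 Pa.

ΔP ≈ 170.9 Pa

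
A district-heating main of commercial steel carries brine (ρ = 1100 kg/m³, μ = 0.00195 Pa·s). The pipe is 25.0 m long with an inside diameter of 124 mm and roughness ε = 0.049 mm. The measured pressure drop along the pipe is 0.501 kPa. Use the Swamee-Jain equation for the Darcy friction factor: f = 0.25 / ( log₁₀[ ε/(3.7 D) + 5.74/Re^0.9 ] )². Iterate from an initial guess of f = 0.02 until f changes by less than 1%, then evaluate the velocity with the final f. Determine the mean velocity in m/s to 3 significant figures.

V ≈ 0.429 m/s

Rearranging Darcy-Weisbach: V = √(2·ΔP·D/(f·L·ρ)). With ε/D = 4.9e-05/0.124 = 0.000395, iterate starting from f = 0.02:
  f = 0.02 → V = √(2·501·0.124/(0.02·25·1100)) = 0.4753 m/s; Re = ρVD/μ = 3.325e+04; f → 0.02404
  f = 0.02404 → V = 0.4335 m/s; Re = 3.032e+04; f → 0.02449
  f = 0.02449 → V = 0.4295 m/s; Re = 3.005e+04; f → 0.02453
Converged (Δf/f < 1%). With the final f = 0.02453: V = √(2·501·0.124/(0.02453·25·1100)) = 0.4291 m/s.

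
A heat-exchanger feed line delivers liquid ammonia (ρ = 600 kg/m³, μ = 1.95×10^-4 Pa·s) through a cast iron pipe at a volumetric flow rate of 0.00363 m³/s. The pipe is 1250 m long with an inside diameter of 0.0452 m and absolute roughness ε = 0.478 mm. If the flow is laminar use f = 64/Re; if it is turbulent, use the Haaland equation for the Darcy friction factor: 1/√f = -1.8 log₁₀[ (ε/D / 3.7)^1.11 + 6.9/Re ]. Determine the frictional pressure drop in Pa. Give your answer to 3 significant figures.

Cross-sectional area A = πD²/4 = π(0.0452)²/4 = 0.001605 m²; mean velocity V = Q/A = 0.00363/0.001605 = 2.262 m/s.
Reynolds number Re = ρVD/μ = 600 · 2.262 · 0.0452 / 0.000195 = 3.146e+05.
Re > 4000 → turbulent. Relative roughness ε/D = 0.000478/0.0452 = 0.0106. Haaland: 1/√f = -1.8 log₁₀[(0.0106/3.7)^1.11 + 6.9/3.146e+05] = -1.8 log₁₀[0.0015 + 2.19e-05] = 5.071, so f = 0.03888.
Darcy-Weisbach: ΔP = f(L/D)(ρV²/2) = 0.03888·(1250/0.0452)·(600·2.262²/2) = 0.03888·2.765e+04·1535 = 1.651e+06 Pa.

ΔP ≈ 1.65×10^6 Pa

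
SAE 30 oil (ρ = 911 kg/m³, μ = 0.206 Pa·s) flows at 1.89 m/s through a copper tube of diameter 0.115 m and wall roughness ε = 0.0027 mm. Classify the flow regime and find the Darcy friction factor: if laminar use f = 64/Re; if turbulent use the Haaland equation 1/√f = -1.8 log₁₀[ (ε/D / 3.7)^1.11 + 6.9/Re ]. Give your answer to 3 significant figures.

Re = ρVD/μ = 911·1.89·0.115/0.206 = 961.2.
Re < 2300 → laminar, so f = 64/Re = 0.06658 (roughness is irrelevant in laminar flow).

f ≈ 0.0666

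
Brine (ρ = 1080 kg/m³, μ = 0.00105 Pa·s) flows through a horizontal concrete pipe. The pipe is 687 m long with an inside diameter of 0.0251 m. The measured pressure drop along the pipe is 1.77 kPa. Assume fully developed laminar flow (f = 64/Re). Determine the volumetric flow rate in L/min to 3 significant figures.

For laminar flow, f = 64/Re with Re = ρVD/μ, so Darcy-Weisbach reduces to ΔP = 32μLV/D². Solving for V: V = ΔP·D²/(32μL) = 1770·(0.0251)²/(32·0.00105·687) = 0.04831 m/s.
Check: Re = ρVD/μ = 1080·0.04831·0.0251/0.00105 = 1247 < 2300, so the laminar assumption holds.
Q = V·A = 0.04831·(π/4·0.0251²) = 2.39e-05 m³/s = 1.43 L/min.

Q ≈ 1.43 L/min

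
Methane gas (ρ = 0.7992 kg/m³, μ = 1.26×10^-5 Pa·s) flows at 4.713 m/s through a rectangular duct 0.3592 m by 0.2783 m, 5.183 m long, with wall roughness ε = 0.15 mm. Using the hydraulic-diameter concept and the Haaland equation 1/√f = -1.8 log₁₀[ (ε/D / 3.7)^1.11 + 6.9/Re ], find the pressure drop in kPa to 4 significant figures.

Hydraulic diameter D_h = 4A/P = 4·(0.3592·0.2783)/(2·(0.3592+0.2783)) = 0.3999/1.275 = 0.3136 m.
Re = ρVD_h/μ = 0.7992·4.713·0.3136/1.26e-05 = 9.375e+04.
ε/D_h = 0.00015/0.3136 = 0.000478; Haaland gives 1/√f = -1.8 log₁₀[4.83e-05+7.36e-05] = 7.045, so f = 0.02015.
ΔP = f(L/D_h)(ρV²/2) = 0.02015·5.183/0.3136·8.876 = 2.955 Pa.
ΔP = 0.002955 kPa.

ΔP ≈ 0.002955 kPa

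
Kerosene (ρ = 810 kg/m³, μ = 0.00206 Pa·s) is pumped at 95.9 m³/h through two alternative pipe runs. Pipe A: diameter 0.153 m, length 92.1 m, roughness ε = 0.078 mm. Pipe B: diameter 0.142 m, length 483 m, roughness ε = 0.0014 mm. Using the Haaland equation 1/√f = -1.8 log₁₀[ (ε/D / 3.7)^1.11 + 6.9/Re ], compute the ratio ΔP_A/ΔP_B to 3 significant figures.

Pipe A: V = Q/A = 0.02664/0.01839 = 1.449 m/s; Re = 8.717e+04; ε/D = 0.00051; Haaland → f = 0.02047; ΔP_A = f(L/D)(ρV²/2) = 1.048e+04 Pa.
Pipe B: V = Q/A = 0.02664/0.01584 = 1.682 m/s; Re = 9.392e+04; ε/D = 9.86e-06; Haaland → f = 0.01809; ΔP_B = f(L/D)(ρV²/2) = 7.053e+04 Pa.
ΔP_A/ΔP_B = 1.048e+04/7.053e+04 = 0.149.

ΔP_A/ΔP_B ≈ 0.149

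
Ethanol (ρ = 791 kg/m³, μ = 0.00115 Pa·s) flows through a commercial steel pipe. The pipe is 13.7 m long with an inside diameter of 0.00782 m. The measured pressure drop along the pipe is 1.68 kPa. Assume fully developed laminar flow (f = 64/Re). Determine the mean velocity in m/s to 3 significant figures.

For laminar flow, f = 64/Re with Re = ρVD/μ, so Darcy-Weisbach reduces to ΔP = 32μLV/D². Solving for V: V = ΔP·D²/(32μL) = 1680·(0.00782)²/(32·0.00115·13.7) = 0.2038 m/s.
Check: Re = ρVD/μ = 791·0.2038·0.00782/0.00115 = 1096 < 2300, so the laminar assumption holds.

V ≈ 0.204 m/s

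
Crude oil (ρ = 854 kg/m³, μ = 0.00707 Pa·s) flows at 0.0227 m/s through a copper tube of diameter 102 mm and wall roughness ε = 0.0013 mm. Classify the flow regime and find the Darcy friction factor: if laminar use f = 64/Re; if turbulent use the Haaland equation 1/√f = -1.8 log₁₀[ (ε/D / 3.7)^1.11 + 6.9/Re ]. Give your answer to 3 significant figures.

f ≈ 0.229

Re = ρVD/μ = 854·0.0227·0.102/0.00707 = 279.7.
Re < 2300 → laminar, so f = 64/Re = 0.2288 (roughness is irrelevant in laminar flow).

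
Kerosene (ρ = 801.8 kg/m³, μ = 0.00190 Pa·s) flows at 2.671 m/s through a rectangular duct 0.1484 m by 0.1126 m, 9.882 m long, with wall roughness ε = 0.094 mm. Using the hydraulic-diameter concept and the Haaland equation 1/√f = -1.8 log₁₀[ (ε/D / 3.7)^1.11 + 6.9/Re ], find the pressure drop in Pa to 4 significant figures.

Hydraulic diameter D_h = 4A/P = 4·(0.1484·0.1126)/(2·(0.1484+0.1126)) = 0.06684/0.522 = 0.128 m.
Re = ρVD_h/μ = 801.8·2.671·0.128/0.0019 = 1.443e+05.
ε/D_h = 9.4e-05/0.128 = 0.000734; Haaland gives 1/√f = -1.8 log₁₀[7.77e-05+4.78e-05] = 7.023, so f = 0.02028.
ΔP = f(L/D_h)(ρV²/2) = 0.02028·9.882/0.128·2860 = 4476 Pa.

ΔP ≈ 4476 Pa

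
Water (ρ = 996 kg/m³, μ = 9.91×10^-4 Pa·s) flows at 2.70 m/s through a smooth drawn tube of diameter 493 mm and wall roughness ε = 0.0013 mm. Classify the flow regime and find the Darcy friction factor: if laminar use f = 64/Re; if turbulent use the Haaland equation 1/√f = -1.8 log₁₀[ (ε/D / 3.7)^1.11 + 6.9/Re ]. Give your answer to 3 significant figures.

f ≈ 0.0111

Re = ρVD/μ = 996·2.7·0.493/0.000991 = 1.338e+06.
Re > 4000 → turbulent. ε/D = 1.3e-06/0.493 = 2.64e-06; Haaland: 1/√f = -1.8 log₁₀[1.5e-07 + 5.16e-06] = 9.495, so f = 0.01109.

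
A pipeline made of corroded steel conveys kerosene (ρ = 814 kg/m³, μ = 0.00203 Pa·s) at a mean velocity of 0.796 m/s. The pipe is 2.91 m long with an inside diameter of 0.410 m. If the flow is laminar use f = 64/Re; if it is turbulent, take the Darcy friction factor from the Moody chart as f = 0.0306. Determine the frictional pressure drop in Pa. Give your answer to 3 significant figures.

Reynolds number Re = ρVD/μ = 814 · 0.796 · 0.41 / 0.00203 = 1.309e+05.
Re > 4000 → turbulent; use the Moody-chart value f = 0.0306.
Darcy-Weisbach: ΔP = f(L/D)(ρV²/2) = 0.0306·(2.91/0.41)·(814·0.796²/2) = 0.0306·7.098·257.9 = 56.01 Pa.

ΔP ≈ 56.0 Pa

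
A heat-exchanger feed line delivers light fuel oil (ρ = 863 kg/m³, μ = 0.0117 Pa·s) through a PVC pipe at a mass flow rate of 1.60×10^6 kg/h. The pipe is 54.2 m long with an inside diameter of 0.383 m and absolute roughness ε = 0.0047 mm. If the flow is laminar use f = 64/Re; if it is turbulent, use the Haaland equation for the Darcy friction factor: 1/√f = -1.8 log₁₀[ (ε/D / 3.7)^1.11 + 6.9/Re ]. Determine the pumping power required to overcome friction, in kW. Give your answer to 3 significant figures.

ṁ = 1.60×10^6 kg/h = 1.60×10^6/3600 = 444.4 kg/s.
A = πD²/4 = π(0.383)²/4 = 0.1152 m²; mean velocity V = ṁ/(ρA) = 444.4/(863 · 0.1152) = 4.47 m/s.
Reynolds number Re = ρVD/μ = 863 · 4.47 · 0.383 / 0.0117 = 1.263e+05.
Re > 4000 → turbulent. Relative roughness ε/D = 4.7e-06/0.383 = 1.23e-05. Haaland: 1/√f = -1.8 log₁₀[(1.23e-05/3.7)^1.11 + 6.9/1.263e+05] = -1.8 log₁₀[8.28e-07 + 5.46e-05] = 7.661, so f = 0.01704.
Darcy-Weisbach: ΔP = f(L/D)(ρV²/2) = 0.01704·(54.2/0.383)·(863·4.47²/2) = 0.01704·141.5·8622 = 2.079e+04 Pa.
Q = ṁ/ρ = 444.4/863 = 0.515 m³/s.
Pumping power P = QΔP = 0.515·2.079e+04 = 10710 W = 10.7 kW.

P ≈ 10.7 kW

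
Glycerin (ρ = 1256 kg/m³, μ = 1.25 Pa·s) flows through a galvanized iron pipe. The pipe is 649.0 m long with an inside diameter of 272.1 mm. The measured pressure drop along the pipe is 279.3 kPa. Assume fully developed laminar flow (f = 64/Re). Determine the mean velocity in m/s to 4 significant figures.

For laminar flow, f = 64/Re with Re = ρVD/μ, so Darcy-Weisbach reduces to ΔP = 32μLV/D². Solving for V: V = ΔP·D²/(32μL) = 2.793e+05·(0.2721)²/(32·1.25·649) = 0.7966 m/s.
Check: Re = ρVD/μ = 1256·0.7966·0.2721/1.25 = 217.8 < 2300, so the laminar assumption holds.

V ≈ 0.7966 m/s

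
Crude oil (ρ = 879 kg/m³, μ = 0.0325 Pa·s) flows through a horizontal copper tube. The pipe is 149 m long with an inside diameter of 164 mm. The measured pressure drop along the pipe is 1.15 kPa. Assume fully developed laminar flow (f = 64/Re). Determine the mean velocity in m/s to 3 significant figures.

V ≈ 0.200 m/s

For laminar flow, f = 64/Re with Re = ρVD/μ, so Darcy-Weisbach reduces to ΔP = 32μLV/D². Solving for V: V = ΔP·D²/(32μL) = 1150·(0.164)²/(32·0.0325·149) = 0.1996 m/s.
Check: Re = ρVD/μ = 879·0.1996·0.164/0.0325 = 885.4 < 2300, so the laminar assumption holds.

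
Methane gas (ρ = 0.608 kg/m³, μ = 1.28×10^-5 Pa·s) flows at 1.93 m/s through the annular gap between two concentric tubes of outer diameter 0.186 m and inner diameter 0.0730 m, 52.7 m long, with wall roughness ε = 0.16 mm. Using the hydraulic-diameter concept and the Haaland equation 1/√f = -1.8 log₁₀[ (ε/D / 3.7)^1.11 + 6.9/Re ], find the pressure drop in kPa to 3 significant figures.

Hydraulic diameter D_h = 4A/P = D_o - D_i = 0.186 - 0.073 = 0.113 m.
Re = ρVD_h/μ = 0.608·1.93·0.113/1.28e-05 = 1.036e+04.
ε/D_h = 0.00016/0.113 = 0.00142; Haaland gives 1/√f = -1.8 log₁₀[0.000161+0.000666] = 5.548, so f = 0.03248.
ΔP = f(L/D_h)(ρV²/2) = 0.03248·52.7/0.113·1.132 = 17.15 Pa.
ΔP = 0.0172 kPa.

ΔP ≈ 0.0172 kPa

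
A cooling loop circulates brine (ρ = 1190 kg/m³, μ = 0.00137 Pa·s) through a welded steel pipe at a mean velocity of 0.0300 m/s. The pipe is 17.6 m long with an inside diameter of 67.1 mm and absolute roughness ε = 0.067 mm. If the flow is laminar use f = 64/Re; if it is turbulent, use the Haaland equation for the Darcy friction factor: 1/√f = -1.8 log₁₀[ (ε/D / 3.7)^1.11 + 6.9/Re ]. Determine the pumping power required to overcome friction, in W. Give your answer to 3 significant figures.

P ≈ 5.45×10^-4 W

Reynolds number Re = ρVD/μ = 1190 · 0.03 · 0.0671 / 0.00137 = 1749.
Re < 2300 → laminar flow, so f = 64/Re = 64/1749 = 0.0366 (the turbulent correlation is not needed).
Darcy-Weisbach: ΔP = f(L/D)(ρV²/2) = 0.0366·(17.6/0.0671)·(1190·0.03²/2) = 0.0366·262.3·0.5355 = 5.141 Pa.
Q = V·A = 0.03·0.003536 = 0.0001061 m³/s.
Pumping power P = QΔP = 0.0001061·5.141 = 5.454×10^-4 W = 5.45×10^-4 W.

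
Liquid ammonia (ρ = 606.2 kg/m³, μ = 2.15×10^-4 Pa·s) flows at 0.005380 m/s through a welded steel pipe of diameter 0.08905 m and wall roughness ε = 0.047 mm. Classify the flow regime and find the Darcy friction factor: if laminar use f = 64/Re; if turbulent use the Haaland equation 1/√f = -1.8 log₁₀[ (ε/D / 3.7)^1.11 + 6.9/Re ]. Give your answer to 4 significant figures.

f ≈ 0.04738

Re = ρVD/μ = 606.2·0.00538·0.08905/0.000215 = 1351.
Re < 2300 → laminar, so f = 64/Re = 0.04738 (roughness is irrelevant in laminar flow).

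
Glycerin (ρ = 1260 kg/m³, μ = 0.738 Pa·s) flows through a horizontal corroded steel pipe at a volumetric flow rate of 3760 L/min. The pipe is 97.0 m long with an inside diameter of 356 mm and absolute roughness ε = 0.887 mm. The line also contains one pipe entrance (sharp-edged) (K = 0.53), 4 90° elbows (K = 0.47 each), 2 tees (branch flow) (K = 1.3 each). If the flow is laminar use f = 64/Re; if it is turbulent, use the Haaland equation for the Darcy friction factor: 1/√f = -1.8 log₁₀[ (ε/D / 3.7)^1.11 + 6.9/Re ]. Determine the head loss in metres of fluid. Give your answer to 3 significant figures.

h_f ≈ 1.02 m

Q = 3760 L/min = 3760/60000 = 0.06267 m³/s.
Cross-sectional area A = πD²/4 = π(0.356)²/4 = 0.09954 m²; mean velocity V = Q/A = 0.06267/0.09954 = 0.6296 m/s.
Reynolds number Re = ρVD/μ = 1260 · 0.6296 · 0.356 / 0.738 = 382.7.
Re < 2300 → laminar flow, so f = 64/Re = 64/382.7 = 0.1673 (the turbulent correlation is not needed).
Total minor-loss coefficient ΣK = 1·0.53 + 4·0.47 + 2·1.3 = 5.01.
ΔP = [f·L/D + ΣK]·(ρV²/2) = [0.1673·97/0.356 + 5.01]·(1260·0.6296²/2) = [45.57 + 5.01]·249.7 = 1.263e+04 Pa.
Head loss h_f = ΔP/(ρg) = 1.263e+04/(1260·9.81) = 1.02 m.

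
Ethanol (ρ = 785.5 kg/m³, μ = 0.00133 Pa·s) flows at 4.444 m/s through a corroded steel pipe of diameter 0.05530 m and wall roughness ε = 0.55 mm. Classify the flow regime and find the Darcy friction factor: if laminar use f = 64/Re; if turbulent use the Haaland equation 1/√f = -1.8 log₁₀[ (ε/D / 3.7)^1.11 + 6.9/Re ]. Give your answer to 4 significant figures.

f ≈ 0.03830

Re = ρVD/μ = 785.5·4.444·0.0553/0.00133 = 1.451e+05.
Re > 4000 → turbulent. ε/D = 0.00055/0.0553 = 0.00995; Haaland: 1/√f = -1.8 log₁₀[0.0014 + 4.75e-05] = 5.11, so f = 0.0383.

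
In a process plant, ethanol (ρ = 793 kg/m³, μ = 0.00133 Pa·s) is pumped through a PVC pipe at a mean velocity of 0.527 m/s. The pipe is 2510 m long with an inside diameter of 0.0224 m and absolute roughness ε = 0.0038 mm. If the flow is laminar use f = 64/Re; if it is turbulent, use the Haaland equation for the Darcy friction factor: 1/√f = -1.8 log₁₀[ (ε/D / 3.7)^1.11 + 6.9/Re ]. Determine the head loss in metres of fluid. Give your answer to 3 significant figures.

h_f ≈ 54.3 m

Reynolds number Re = ρVD/μ = 793 · 0.527 · 0.0224 / 0.00133 = 7039.
Re > 4000 → turbulent. Relative roughness ε/D = 3.8e-06/0.0224 = 0.00017. Haaland: 1/√f = -1.8 log₁₀[(0.00017/3.7)^1.11 + 6.9/7039] = -1.8 log₁₀[1.53e-05 + 0.00098] = 5.403, so f = 0.03425.
Darcy-Weisbach: ΔP = f(L/D)(ρV²/2) = 0.03425·(2510/0.0224)·(793·0.527²/2) = 0.03425·1.121e+05·110.1 = 4.226e+05 Pa.
Head loss h_f = ΔP/(ρg) = 4.226e+05/(793·9.81) = 54.3 m.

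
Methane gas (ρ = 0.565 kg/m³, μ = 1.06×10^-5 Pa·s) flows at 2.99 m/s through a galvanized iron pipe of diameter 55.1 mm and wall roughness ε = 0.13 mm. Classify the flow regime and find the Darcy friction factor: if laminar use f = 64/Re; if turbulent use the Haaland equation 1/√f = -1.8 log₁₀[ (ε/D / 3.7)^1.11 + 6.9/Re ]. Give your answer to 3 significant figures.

Re = ρVD/μ = 0.565·2.99·0.0551/1.06e-05 = 8781.
Re > 4000 → turbulent. ε/D = 0.00013/0.0551 = 0.00236; Haaland: 1/√f = -1.8 log₁₀[0.000284 + 0.000786] = 5.347, so f = 0.03497.

f ≈ 0.0350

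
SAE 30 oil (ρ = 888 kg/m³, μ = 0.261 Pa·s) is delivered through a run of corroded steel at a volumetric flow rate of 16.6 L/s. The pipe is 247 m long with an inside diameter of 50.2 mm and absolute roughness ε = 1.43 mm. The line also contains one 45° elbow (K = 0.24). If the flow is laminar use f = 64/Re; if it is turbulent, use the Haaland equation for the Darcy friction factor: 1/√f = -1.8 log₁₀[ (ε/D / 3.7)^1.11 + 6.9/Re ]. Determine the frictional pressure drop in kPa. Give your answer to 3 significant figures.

ΔP ≈ 6870 kPa

Q = 16.6 L/s = 16.6/1000 = 0.0166 m³/s.
Cross-sectional area A = πD²/4 = π(0.0502)²/4 = 0.001979 m²; mean velocity V = Q/A = 0.0166/0.001979 = 8.387 m/s.
Reynolds number Re = ρVD/μ = 888 · 8.387 · 0.0502 / 0.261 = 1432.
Re < 2300 → laminar flow, so f = 64/Re = 64/1432 = 0.04468 (the turbulent correlation is not needed).
Total minor-loss coefficient ΣK = 1·0.24 = 0.24.
ΔP = [f·L/D + ΣK]·(ρV²/2) = [0.04468·247/0.0502 + 0.24]·(888·8.387²/2) = [219.8 + 0.24]·3.123e+04 = 6.873e+06 Pa.
ΔP = 6.873e+06 Pa = 6870 kPa.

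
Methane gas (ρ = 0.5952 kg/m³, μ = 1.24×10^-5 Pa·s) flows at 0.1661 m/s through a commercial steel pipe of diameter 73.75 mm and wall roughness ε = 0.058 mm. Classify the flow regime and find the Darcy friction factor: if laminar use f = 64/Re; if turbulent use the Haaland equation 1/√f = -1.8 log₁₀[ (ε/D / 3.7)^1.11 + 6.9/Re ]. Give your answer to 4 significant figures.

Re = ρVD/μ = 0.5952·0.1661·0.07375/1.24e-05 = 588.
Re < 2300 → laminar, so f = 64/Re = 0.1088 (roughness is irrelevant in laminar flow).

f ≈ 0.1088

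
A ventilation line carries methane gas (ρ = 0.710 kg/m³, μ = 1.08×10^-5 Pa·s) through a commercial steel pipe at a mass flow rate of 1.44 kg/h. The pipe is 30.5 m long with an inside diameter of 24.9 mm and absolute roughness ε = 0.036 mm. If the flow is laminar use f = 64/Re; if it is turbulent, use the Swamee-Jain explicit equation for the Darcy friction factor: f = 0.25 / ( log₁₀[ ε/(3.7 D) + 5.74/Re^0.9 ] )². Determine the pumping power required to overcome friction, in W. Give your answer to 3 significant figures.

ṁ = 1.44 kg/h = 1.44/3600 = 0.0004 kg/s.
A = πD²/4 = π(0.0249)²/4 = 0.000487 m²; mean velocity V = ṁ/(ρA) = 0.0004/(0.71 · 0.000487) = 1.157 m/s.
Reynolds number Re = ρVD/μ = 0.71 · 1.157 · 0.0249 / 1.08e-05 = 1894.
Re < 2300 → laminar flow, so f = 64/Re = 64/1894 = 0.03379 (the turbulent correlation is not needed).
Darcy-Weisbach: ΔP = f(L/D)(ρV²/2) = 0.03379·(30.5/0.0249)·(0.71·1.157²/2) = 0.03379·1225·0.4752 = 19.67 Pa.
Q = ṁ/ρ = 0.0004/0.71 = 0.0005634 m³/s.
Pumping power P = QΔP = 0.0005634·19.67 = 0.01108 W = 0.0111 W.

P ≈ 0.0111 W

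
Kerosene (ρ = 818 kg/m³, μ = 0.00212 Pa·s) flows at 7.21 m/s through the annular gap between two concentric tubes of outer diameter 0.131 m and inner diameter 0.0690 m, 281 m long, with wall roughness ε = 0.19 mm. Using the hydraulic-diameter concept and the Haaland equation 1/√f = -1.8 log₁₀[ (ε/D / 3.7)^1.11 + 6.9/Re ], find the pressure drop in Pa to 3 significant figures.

ΔP ≈ 2.61×10^6 Pa

Hydraulic diameter D_h = 4A/P = D_o - D_i = 0.131 - 0.069 = 0.062 m.
Re = ρVD_h/μ = 818·7.21·0.062/0.00212 = 1.725e+05.
ε/D_h = 0.00019/0.062 = 0.00306; Haaland gives 1/√f = -1.8 log₁₀[0.000379+4e-05] = 6.079, so f = 0.02706.
ΔP = f(L/D_h)(ρV²/2) = 0.02706·281/0.062·2.126e+04 = 2.607e+06 Pa.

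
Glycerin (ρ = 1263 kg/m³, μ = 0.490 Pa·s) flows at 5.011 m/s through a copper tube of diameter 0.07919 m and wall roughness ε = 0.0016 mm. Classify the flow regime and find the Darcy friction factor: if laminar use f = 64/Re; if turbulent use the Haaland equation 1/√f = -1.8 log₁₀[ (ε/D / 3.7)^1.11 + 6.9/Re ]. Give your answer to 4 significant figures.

Re = ρVD/μ = 1263·5.011·0.07919/0.49 = 1023.
Re < 2300 → laminar, so f = 64/Re = 0.06257 (roughness is irrelevant in laminar flow).

f ≈ 0.06257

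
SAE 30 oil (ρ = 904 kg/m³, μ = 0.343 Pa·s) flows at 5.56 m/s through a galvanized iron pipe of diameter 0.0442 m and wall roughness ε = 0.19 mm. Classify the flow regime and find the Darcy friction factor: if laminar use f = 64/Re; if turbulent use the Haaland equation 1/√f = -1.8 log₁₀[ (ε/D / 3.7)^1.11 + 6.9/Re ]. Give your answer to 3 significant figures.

Re = ρVD/μ = 904·5.56·0.0442/0.343 = 647.7.
Re < 2300 → laminar, so f = 64/Re = 0.09881 (roughness is irrelevant in laminar flow).

f ≈ 0.0988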